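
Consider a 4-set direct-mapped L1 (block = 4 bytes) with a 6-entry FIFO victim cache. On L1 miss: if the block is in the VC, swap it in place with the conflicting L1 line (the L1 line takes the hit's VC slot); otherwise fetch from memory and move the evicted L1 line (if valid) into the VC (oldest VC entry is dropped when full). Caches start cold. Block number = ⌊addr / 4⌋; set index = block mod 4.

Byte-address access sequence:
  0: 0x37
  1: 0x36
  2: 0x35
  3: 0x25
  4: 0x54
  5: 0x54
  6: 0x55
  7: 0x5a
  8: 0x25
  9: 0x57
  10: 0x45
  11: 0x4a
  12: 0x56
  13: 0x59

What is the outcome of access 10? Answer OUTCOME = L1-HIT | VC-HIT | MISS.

OUTCOME = MISS

0: 0x37 (blk 13, set 1) → MISS  vc=[]
1: 0x36 (blk 13, set 1) → L1-HIT  vc=[]
2: 0x35 (blk 13, set 1) → L1-HIT  vc=[]
3: 0x25 (blk 9, set 1) → MISS  vc=[13]
4: 0x54 (blk 21, set 1) → MISS  vc=[13, 9]
5: 0x54 (blk 21, set 1) → L1-HIT  vc=[13, 9]
6: 0x55 (blk 21, set 1) → L1-HIT  vc=[13, 9]
7: 0x5a (blk 22, set 2) → MISS  vc=[13, 9]
8: 0x25 (blk 9, set 1) → VC-HIT  vc=[13, 21]
9: 0x57 (blk 21, set 1) → VC-HIT  vc=[13, 9]
10: 0x45 (blk 17, set 1) → MISS  vc=[13, 9, 21]
11: 0x4a (blk 18, set 2) → MISS  vc=[13, 9, 21, 22]
12: 0x56 (blk 21, set 1) → VC-HIT  vc=[13, 9, 17, 22]
13: 0x59 (blk 22, set 2) → VC-HIT  vc=[13, 9, 17, 18]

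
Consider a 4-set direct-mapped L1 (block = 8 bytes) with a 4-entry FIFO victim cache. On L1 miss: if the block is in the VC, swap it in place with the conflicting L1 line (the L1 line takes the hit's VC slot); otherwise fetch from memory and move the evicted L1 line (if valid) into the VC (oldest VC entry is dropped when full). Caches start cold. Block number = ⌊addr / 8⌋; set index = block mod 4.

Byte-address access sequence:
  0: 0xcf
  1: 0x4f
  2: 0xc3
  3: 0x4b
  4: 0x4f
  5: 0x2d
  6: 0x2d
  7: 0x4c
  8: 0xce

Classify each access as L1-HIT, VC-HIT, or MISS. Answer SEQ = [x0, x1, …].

#0 0xcf→b25/s1 MISS; vc=[]
#1 0x4f→b9/s1 MISS; vc=[25]
#2 0xc3→b24/s0 MISS; vc=[25]
#3 0x4b→b9/s1 L1-HIT; vc=[25]
#4 0x4f→b9/s1 L1-HIT; vc=[25]
#5 0x2d→b5/s1 MISS; vc=[25,9]
#6 0x2d→b5/s1 L1-HIT; vc=[25,9]
#7 0x4c→b9/s1 VC-HIT; vc=[25,5]
#8 0xce→b25/s1 VC-HIT; vc=[9,5]

SEQ = [MISS, MISS, MISS, L1-HIT, L1-HIT, MISS, L1-HIT, VC-HIT, VC-HIT]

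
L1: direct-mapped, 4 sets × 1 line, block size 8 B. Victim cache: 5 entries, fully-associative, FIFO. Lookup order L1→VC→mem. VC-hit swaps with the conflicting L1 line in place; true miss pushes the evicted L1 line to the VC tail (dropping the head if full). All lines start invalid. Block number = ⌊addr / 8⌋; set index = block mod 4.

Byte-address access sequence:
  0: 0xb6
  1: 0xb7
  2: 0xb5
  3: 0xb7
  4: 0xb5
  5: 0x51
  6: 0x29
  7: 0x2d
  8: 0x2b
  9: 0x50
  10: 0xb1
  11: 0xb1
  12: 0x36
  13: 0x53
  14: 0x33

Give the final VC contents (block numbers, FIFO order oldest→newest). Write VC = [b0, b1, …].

VC = [10, 22]

#0 0xb6→b22/s2 MISS; vc=[]
#1 0xb7→b22/s2 L1-HIT; vc=[]
#2 0xb5→b22/s2 L1-HIT; vc=[]
#3 0xb7→b22/s2 L1-HIT; vc=[]
#4 0xb5→b22/s2 L1-HIT; vc=[]
#5 0x51→b10/s2 MISS; vc=[22]
#6 0x29→b5/s1 MISS; vc=[22]
#7 0x2d→b5/s1 L1-HIT; vc=[22]
#8 0x2b→b5/s1 L1-HIT; vc=[22]
#9 0x50→b10/s2 L1-HIT; vc=[22]
#10 0xb1→b22/s2 VC-HIT; vc=[10]
#11 0xb1→b22/s2 L1-HIT; vc=[10]
#12 0x36→b6/s2 MISS; vc=[10,22]
#13 0x53→b10/s2 VC-HIT; vc=[6,22]
#14 0x33→b6/s2 VC-HIT; vc=[10,22]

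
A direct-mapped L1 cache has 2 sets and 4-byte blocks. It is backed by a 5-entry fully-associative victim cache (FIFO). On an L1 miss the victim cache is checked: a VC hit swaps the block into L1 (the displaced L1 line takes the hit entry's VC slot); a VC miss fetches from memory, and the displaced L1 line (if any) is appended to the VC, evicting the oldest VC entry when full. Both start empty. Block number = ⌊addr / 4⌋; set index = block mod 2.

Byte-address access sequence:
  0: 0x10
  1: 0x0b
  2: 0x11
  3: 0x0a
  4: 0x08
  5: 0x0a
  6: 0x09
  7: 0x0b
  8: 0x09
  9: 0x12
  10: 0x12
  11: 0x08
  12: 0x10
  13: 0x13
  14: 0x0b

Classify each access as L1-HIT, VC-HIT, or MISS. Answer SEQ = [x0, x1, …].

SEQ = [MISS, MISS, VC-HIT, VC-HIT, L1-HIT, L1-HIT, L1-HIT, L1-HIT, L1-HIT, VC-HIT, L1-HIT, VC-HIT, VC-HIT, L1-HIT, VC-HIT]

0: 0x10 (blk 4, set 0) → MISS  vc=[]
1: 0xb (blk 2, set 0) → MISS  vc=[4]
2: 0x11 (blk 4, set 0) → VC-HIT  vc=[2]
3: 0xa (blk 2, set 0) → VC-HIT  vc=[4]
4: 0x8 (blk 2, set 0) → L1-HIT  vc=[4]
5: 0xa (blk 2, set 0) → L1-HIT  vc=[4]
6: 0x9 (blk 2, set 0) → L1-HIT  vc=[4]
7: 0xb (blk 2, set 0) → L1-HIT  vc=[4]
8: 0x9 (blk 2, set 0) → L1-HIT  vc=[4]
9: 0x12 (blk 4, set 0) → VC-HIT  vc=[2]
10: 0x12 (blk 4, set 0) → L1-HIT  vc=[2]
11: 0x8 (blk 2, set 0) → VC-HIT  vc=[4]
12: 0x10 (blk 4, set 0) → VC-HIT  vc=[2]
13: 0x13 (blk 4, set 0) → L1-HIT  vc=[2]
14: 0xb (blk 2, set 0) → VC-HIT  vc=[4]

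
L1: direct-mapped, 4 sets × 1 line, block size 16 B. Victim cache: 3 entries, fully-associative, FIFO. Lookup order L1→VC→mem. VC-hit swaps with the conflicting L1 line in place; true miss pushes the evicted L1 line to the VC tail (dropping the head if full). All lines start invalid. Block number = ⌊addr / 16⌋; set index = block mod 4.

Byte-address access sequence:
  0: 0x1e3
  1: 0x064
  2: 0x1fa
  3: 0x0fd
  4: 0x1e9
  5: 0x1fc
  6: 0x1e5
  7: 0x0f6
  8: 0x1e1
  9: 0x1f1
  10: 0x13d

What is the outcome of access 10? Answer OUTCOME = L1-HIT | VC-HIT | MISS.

0: 0x1e3 (blk 30, set 2) → MISS  vc=[]
1: 0x64 (blk 6, set 2) → MISS  vc=[30]
2: 0x1fa (blk 31, set 3) → MISS  vc=[30]
3: 0xfd (blk 15, set 3) → MISS  vc=[30, 31]
4: 0x1e9 (blk 30, set 2) → VC-HIT  vc=[6, 31]
5: 0x1fc (blk 31, set 3) → VC-HIT  vc=[6, 15]
6: 0x1e5 (blk 30, set 2) → L1-HIT  vc=[6, 15]
7: 0xf6 (blk 15, set 3) → VC-HIT  vc=[6, 31]
8: 0x1e1 (blk 30, set 2) → L1-HIT  vc=[6, 31]
9: 0x1f1 (blk 31, set 3) → VC-HIT  vc=[6, 15]
10: 0x13d (blk 19, set 3) → MISS  vc=[6, 15, 31]

OUTCOME = MISS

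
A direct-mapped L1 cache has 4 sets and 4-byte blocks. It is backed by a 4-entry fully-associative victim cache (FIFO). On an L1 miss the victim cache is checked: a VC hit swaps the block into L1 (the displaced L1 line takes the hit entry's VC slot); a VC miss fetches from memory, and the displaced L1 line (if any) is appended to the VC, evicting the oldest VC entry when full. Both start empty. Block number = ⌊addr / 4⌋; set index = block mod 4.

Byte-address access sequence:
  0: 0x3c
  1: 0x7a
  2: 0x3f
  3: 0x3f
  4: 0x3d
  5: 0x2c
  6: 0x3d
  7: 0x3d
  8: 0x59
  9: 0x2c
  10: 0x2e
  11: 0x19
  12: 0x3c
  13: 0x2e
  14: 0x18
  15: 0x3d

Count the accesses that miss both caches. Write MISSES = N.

#0 0x3c→b15/s3 MISS; vc=[]
#1 0x7a→b30/s2 MISS; vc=[]
#2 0x3f→b15/s3 L1-HIT; vc=[]
#3 0x3f→b15/s3 L1-HIT; vc=[]
#4 0x3d→b15/s3 L1-HIT; vc=[]
#5 0x2c→b11/s3 MISS; vc=[15]
#6 0x3d→b15/s3 VC-HIT; vc=[11]
#7 0x3d→b15/s3 L1-HIT; vc=[11]
#8 0x59→b22/s2 MISS; vc=[11,30]
#9 0x2c→b11/s3 VC-HIT; vc=[15,30]
#10 0x2e→b11/s3 L1-HIT; vc=[15,30]
#11 0x19→b6/s2 MISS; vc=[15,30,22]
#12 0x3c→b15/s3 VC-HIT; vc=[11,30,22]
#13 0x2e→b11/s3 VC-HIT; vc=[15,30,22]
#14 0x18→b6/s2 L1-HIT; vc=[15,30,22]
#15 0x3d→b15/s3 VC-HIT; vc=[11,30,22]

MISSES = 5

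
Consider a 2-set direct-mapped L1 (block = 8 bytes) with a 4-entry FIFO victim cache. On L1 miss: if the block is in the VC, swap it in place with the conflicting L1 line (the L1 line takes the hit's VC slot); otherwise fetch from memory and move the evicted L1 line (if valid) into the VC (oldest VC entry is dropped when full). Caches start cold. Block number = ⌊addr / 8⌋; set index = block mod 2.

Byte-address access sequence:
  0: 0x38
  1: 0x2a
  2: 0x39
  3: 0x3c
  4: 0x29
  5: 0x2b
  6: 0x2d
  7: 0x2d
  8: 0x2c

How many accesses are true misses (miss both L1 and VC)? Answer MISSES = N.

  [0] addr=0x38 blk=7 s=1: MISS | VC []
  [1] addr=0x2a blk=5 s=1: MISS | VC [7]
  [2] addr=0x39 blk=7 s=1: VC-HIT | VC [5]
  [3] addr=0x3c blk=7 s=1: L1-HIT | VC [5]
  [4] addr=0x29 blk=5 s=1: VC-HIT | VC [7]
  [5] addr=0x2b blk=5 s=1: L1-HIT | VC [7]
  [6] addr=0x2d blk=5 s=1: L1-HIT | VC [7]
  [7] addr=0x2d blk=5 s=1: L1-HIT | VC [7]
  [8] addr=0x2c blk=5 s=1: L1-HIT | VC [7]

MISSES = 2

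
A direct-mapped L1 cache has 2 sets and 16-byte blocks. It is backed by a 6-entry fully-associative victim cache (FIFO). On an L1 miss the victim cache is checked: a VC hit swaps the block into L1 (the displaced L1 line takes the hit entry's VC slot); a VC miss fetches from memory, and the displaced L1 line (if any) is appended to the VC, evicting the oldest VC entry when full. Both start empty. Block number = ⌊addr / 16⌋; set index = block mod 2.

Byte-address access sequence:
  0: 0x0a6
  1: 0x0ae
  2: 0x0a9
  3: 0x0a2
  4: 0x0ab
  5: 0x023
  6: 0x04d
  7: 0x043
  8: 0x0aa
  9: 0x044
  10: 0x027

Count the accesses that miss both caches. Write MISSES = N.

0: 0xa6 (blk 10, set 0) → MISS  vc=[]
1: 0xae (blk 10, set 0) → L1-HIT  vc=[]
2: 0xa9 (blk 10, set 0) → L1-HIT  vc=[]
3: 0xa2 (blk 10, set 0) → L1-HIT  vc=[]
4: 0xab (blk 10, set 0) → L1-HIT  vc=[]
5: 0x23 (blk 2, set 0) → MISS  vc=[10]
6: 0x4d (blk 4, set 0) → MISS  vc=[10, 2]
7: 0x43 (blk 4, set 0) → L1-HIT  vc=[10, 2]
8: 0xaa (blk 10, set 0) → VC-HIT  vc=[4, 2]
9: 0x44 (blk 4, set 0) → VC-HIT  vc=[10, 2]
10: 0x27 (blk 2, set 0) → VC-HIT  vc=[10, 4]

MISSES = 3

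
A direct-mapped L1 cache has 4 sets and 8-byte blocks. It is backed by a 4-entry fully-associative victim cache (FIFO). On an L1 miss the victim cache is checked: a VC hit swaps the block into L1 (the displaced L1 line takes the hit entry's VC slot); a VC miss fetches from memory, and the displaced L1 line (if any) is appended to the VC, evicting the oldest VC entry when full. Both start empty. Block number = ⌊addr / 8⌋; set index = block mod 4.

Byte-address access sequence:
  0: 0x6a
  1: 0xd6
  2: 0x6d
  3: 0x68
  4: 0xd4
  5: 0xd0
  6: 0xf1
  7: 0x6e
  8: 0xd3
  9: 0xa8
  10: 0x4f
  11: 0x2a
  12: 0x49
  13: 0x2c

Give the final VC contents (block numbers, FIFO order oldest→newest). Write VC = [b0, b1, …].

  [0] addr=0x6a blk=13 s=1: MISS | VC []
  [1] addr=0xd6 blk=26 s=2: MISS | VC []
  [2] addr=0x6d blk=13 s=1: L1-HIT | VC []
  [3] addr=0x68 blk=13 s=1: L1-HIT | VC []
  [4] addr=0xd4 blk=26 s=2: L1-HIT | VC []
  [5] addr=0xd0 blk=26 s=2: L1-HIT | VC []
  [6] addr=0xf1 blk=30 s=2: MISS | VC [26]
  [7] addr=0x6e blk=13 s=1: L1-HIT | VC [26]
  [8] addr=0xd3 blk=26 s=2: VC-HIT | VC [30]
  [9] addr=0xa8 blk=21 s=1: MISS | VC [30, 13]
  [10] addr=0x4f blk=9 s=1: MISS | VC [30, 13, 21]
  [11] addr=0x2a blk=5 s=1: MISS | VC [30, 13, 21, 9]
  [12] addr=0x49 blk=9 s=1: VC-HIT | VC [30, 13, 21, 5]
  [13] addr=0x2c blk=5 s=1: VC-HIT | VC [30, 13, 21, 9]

VC = [30, 13, 21, 9]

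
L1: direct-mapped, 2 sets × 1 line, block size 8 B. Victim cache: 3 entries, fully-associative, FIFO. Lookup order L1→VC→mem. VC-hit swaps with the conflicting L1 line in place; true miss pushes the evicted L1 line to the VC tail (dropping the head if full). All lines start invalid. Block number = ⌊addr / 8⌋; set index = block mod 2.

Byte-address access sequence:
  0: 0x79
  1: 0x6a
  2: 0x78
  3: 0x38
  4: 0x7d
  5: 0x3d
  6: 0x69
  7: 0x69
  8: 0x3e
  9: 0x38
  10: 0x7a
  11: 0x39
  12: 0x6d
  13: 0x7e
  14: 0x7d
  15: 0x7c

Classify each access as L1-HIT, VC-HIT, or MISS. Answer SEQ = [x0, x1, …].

SEQ = [MISS, MISS, VC-HIT, MISS, VC-HIT, VC-HIT, VC-HIT, L1-HIT, VC-HIT, L1-HIT, VC-HIT, VC-HIT, VC-HIT, VC-HIT, L1-HIT, L1-HIT]

  [0] addr=0x79 blk=15 s=1: MISS | VC []
  [1] addr=0x6a blk=13 s=1: MISS | VC [15]
  [2] addr=0x78 blk=15 s=1: VC-HIT | VC [13]
  [3] addr=0x38 blk=7 s=1: MISS | VC [13, 15]
  [4] addr=0x7d blk=15 s=1: VC-HIT | VC [13, 7]
  [5] addr=0x3d blk=7 s=1: VC-HIT | VC [13, 15]
  [6] addr=0x69 blk=13 s=1: VC-HIT | VC [7, 15]
  [7] addr=0x69 blk=13 s=1: L1-HIT | VC [7, 15]
  [8] addr=0x3e blk=7 s=1: VC-HIT | VC [13, 15]
  [9] addr=0x38 blk=7 s=1: L1-HIT | VC [13, 15]
  [10] addr=0x7a blk=15 s=1: VC-HIT | VC [13, 7]
  [11] addr=0x39 blk=7 s=1: VC-HIT | VC [13, 15]
  [12] addr=0x6d blk=13 s=1: VC-HIT | VC [7, 15]
  [13] addr=0x7e blk=15 s=1: VC-HIT | VC [7, 13]
  [14] addr=0x7d blk=15 s=1: L1-HIT | VC [7, 13]
  [15] addr=0x7c blk=15 s=1: L1-HIT | VC [7, 13]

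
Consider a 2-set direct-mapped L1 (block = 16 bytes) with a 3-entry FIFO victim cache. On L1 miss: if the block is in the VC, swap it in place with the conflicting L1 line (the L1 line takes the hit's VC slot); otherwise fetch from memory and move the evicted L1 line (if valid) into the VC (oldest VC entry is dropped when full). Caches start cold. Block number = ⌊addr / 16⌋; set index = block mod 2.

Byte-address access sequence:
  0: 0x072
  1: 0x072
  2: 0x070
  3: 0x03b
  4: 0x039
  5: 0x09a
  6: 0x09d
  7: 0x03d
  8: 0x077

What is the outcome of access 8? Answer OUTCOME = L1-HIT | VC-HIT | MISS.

0: 0x72 (blk 7, set 1) → MISS  vc=[]
1: 0x72 (blk 7, set 1) → L1-HIT  vc=[]
2: 0x70 (blk 7, set 1) → L1-HIT  vc=[]
3: 0x3b (blk 3, set 1) → MISS  vc=[7]
4: 0x39 (blk 3, set 1) → L1-HIT  vc=[7]
5: 0x9a (blk 9, set 1) → MISS  vc=[7, 3]
6: 0x9d (blk 9, set 1) → L1-HIT  vc=[7, 3]
7: 0x3d (blk 3, set 1) → VC-HIT  vc=[7, 9]
8: 0x77 (blk 7, set 1) → VC-HIT  vc=[3, 9]

OUTCOME = VC-HIT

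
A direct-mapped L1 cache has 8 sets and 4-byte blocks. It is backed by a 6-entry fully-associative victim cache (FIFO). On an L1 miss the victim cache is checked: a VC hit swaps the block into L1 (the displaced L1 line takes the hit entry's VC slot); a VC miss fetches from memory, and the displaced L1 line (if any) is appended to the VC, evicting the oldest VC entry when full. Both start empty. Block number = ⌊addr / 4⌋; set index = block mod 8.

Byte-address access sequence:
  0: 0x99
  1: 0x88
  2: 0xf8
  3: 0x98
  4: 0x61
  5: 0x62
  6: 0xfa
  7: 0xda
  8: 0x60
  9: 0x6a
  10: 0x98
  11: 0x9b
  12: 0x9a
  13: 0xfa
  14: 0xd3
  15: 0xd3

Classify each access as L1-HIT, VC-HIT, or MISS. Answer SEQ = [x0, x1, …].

#0 0x99→b38/s6 MISS; vc=[]
#1 0x88→b34/s2 MISS; vc=[]
#2 0xf8→b62/s6 MISS; vc=[38]
#3 0x98→b38/s6 VC-HIT; vc=[62]
#4 0x61→b24/s0 MISS; vc=[62]
#5 0x62→b24/s0 L1-HIT; vc=[62]
#6 0xfa→b62/s6 VC-HIT; vc=[38]
#7 0xda→b54/s6 MISS; vc=[38,62]
#8 0x60→b24/s0 L1-HIT; vc=[38,62]
#9 0x6a→b26/s2 MISS; vc=[38,62,34]
#10 0x98→b38/s6 VC-HIT; vc=[54,62,34]
#11 0x9b→b38/s6 L1-HIT; vc=[54,62,34]
#12 0x9a→b38/s6 L1-HIT; vc=[54,62,34]
#13 0xfa→b62/s6 VC-HIT; vc=[54,38,34]
#14 0xd3→b52/s4 MISS; vc=[54,38,34]
#15 0xd3→b52/s4 L1-HIT; vc=[54,38,34]

SEQ = [MISS, MISS, MISS, VC-HIT, MISS, L1-HIT, VC-HIT, MISS, L1-HIT, MISS, VC-HIT, L1-HIT, L1-HIT, VC-HIT, MISS, L1-HIT]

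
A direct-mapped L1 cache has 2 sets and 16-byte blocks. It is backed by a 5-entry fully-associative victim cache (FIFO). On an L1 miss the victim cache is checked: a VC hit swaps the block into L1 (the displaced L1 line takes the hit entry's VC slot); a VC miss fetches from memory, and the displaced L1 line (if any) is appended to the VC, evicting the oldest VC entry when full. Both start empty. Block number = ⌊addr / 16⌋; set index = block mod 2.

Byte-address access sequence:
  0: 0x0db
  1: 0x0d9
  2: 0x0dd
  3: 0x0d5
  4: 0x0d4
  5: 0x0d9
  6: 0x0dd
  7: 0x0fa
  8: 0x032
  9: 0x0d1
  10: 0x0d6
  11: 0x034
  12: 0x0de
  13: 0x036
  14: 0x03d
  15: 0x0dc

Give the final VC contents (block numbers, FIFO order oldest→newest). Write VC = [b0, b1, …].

VC = [3, 15]

  [0] addr=0xdb blk=13 s=1: MISS | VC []
  [1] addr=0xd9 blk=13 s=1: L1-HIT | VC []
  [2] addr=0xdd blk=13 s=1: L1-HIT | VC []
  [3] addr=0xd5 blk=13 s=1: L1-HIT | VC []
  [4] addr=0xd4 blk=13 s=1: L1-HIT | VC []
  [5] addr=0xd9 blk=13 s=1: L1-HIT | VC []
  [6] addr=0xdd blk=13 s=1: L1-HIT | VC []
  [7] addr=0xfa blk=15 s=1: MISS | VC [13]
  [8] addr=0x32 blk=3 s=1: MISS | VC [13, 15]
  [9] addr=0xd1 blk=13 s=1: VC-HIT | VC [3, 15]
  [10] addr=0xd6 blk=13 s=1: L1-HIT | VC [3, 15]
  [11] addr=0x34 blk=3 s=1: VC-HIT | VC [13, 15]
  [12] addr=0xde blk=13 s=1: VC-HIT | VC [3, 15]
  [13] addr=0x36 blk=3 s=1: VC-HIT | VC [13, 15]
  [14] addr=0x3d blk=3 s=1: L1-HIT | VC [13, 15]
  [15] addr=0xdc blk=13 s=1: VC-HIT | VC [3, 15]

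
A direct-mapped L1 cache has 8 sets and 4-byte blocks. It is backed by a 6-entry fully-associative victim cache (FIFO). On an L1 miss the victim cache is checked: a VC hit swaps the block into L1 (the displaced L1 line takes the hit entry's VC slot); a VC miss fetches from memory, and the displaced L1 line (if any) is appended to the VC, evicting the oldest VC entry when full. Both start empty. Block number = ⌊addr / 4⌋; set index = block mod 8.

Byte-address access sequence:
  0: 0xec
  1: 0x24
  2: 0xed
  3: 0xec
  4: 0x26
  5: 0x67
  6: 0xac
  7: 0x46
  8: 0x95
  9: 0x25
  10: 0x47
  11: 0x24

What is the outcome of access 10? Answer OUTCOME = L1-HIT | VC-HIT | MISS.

#0 0xec→b59/s3 MISS; vc=[]
#1 0x24→b9/s1 MISS; vc=[]
#2 0xed→b59/s3 L1-HIT; vc=[]
#3 0xec→b59/s3 L1-HIT; vc=[]
#4 0x26→b9/s1 L1-HIT; vc=[]
#5 0x67→b25/s1 MISS; vc=[9]
#6 0xac→b43/s3 MISS; vc=[9,59]
#7 0x46→b17/s1 MISS; vc=[9,59,25]
#8 0x95→b37/s5 MISS; vc=[9,59,25]
#9 0x25→b9/s1 VC-HIT; vc=[17,59,25]
#10 0x47→b17/s1 VC-HIT; vc=[9,59,25]
#11 0x24→b9/s1 VC-HIT; vc=[17,59,25]

OUTCOME = VC-HIT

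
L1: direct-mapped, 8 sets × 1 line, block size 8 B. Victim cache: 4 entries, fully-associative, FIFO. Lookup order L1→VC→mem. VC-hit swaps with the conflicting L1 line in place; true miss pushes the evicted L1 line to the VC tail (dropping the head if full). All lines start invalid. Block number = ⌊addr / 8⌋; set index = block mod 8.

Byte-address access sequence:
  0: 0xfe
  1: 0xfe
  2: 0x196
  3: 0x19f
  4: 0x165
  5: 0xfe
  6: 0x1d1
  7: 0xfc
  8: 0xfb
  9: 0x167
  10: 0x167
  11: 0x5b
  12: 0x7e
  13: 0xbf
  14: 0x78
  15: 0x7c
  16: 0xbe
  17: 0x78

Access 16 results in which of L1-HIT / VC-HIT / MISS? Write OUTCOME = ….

OUTCOME = VC-HIT

  [0] addr=0xfe blk=31 s=7: MISS | VC []
  [1] addr=0xfe blk=31 s=7: L1-HIT | VC []
  [2] addr=0x196 blk=50 s=2: MISS | VC []
  [3] addr=0x19f blk=51 s=3: MISS | VC []
  [4] addr=0x165 blk=44 s=4: MISS | VC []
  [5] addr=0xfe blk=31 s=7: L1-HIT | VC []
  [6] addr=0x1d1 blk=58 s=2: MISS | VC [50]
  [7] addr=0xfc blk=31 s=7: L1-HIT | VC [50]
  [8] addr=0xfb blk=31 s=7: L1-HIT | VC [50]
  [9] addr=0x167 blk=44 s=4: L1-HIT | VC [50]
  [10] addr=0x167 blk=44 s=4: L1-HIT | VC [50]
  [11] addr=0x5b blk=11 s=3: MISS | VC [50, 51]
  [12] addr=0x7e blk=15 s=7: MISS | VC [50, 51, 31]
  [13] addr=0xbf blk=23 s=7: MISS | VC [50, 51, 31, 15]
  [14] addr=0x78 blk=15 s=7: VC-HIT | VC [50, 51, 31, 23]
  [15] addr=0x7c blk=15 s=7: L1-HIT | VC [50, 51, 31, 23]
  [16] addr=0xbe blk=23 s=7: VC-HIT | VC [50, 51, 31, 15]
  [17] addr=0x78 blk=15 s=7: VC-HIT | VC [50, 51, 31, 23]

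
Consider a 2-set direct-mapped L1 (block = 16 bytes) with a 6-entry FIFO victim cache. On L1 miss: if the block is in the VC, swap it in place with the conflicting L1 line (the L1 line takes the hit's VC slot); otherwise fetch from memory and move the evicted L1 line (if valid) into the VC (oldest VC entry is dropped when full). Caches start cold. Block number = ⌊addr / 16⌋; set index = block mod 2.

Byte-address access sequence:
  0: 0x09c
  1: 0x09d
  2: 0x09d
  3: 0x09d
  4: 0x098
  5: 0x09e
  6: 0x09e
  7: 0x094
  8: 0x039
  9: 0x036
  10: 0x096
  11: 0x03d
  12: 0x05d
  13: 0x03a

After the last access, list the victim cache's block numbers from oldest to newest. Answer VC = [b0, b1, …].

  [0] addr=0x9c blk=9 s=1: MISS | VC []
  [1] addr=0x9d blk=9 s=1: L1-HIT | VC []
  [2] addr=0x9d blk=9 s=1: L1-HIT | VC []
  [3] addr=0x9d blk=9 s=1: L1-HIT | VC []
  [4] addr=0x98 blk=9 s=1: L1-HIT | VC []
  [5] addr=0x9e blk=9 s=1: L1-HIT | VC []
  [6] addr=0x9e blk=9 s=1: L1-HIT | VC []
  [7] addr=0x94 blk=9 s=1: L1-HIT | VC []
  [8] addr=0x39 blk=3 s=1: MISS | VC [9]
  [9] addr=0x36 blk=3 s=1: L1-HIT | VC [9]
  [10] addr=0x96 blk=9 s=1: VC-HIT | VC [3]
  [11] addr=0x3d blk=3 s=1: VC-HIT | VC [9]
  [12] addr=0x5d blk=5 s=1: MISS | VC [9, 3]
  [13] addr=0x3a blk=3 s=1: VC-HIT | VC [9, 5]

VC = [9, 5]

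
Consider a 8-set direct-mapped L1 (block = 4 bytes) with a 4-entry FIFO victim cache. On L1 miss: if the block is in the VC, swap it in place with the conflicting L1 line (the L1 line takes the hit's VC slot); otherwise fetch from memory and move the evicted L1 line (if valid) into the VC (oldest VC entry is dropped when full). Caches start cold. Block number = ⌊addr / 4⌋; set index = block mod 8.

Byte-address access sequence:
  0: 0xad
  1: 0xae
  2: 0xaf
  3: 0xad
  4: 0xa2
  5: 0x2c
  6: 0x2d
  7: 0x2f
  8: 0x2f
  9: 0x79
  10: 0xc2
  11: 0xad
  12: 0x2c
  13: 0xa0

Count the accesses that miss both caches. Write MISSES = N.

MISSES = 5

  [0] addr=0xad blk=43 s=3: MISS | VC []
  [1] addr=0xae blk=43 s=3: L1-HIT | VC []
  [2] addr=0xaf blk=43 s=3: L1-HIT | VC []
  [3] addr=0xad blk=43 s=3: L1-HIT | VC []
  [4] addr=0xa2 blk=40 s=0: MISS | VC []
  [5] addr=0x2c blk=11 s=3: MISS | VC [43]
  [6] addr=0x2d blk=11 s=3: L1-HIT | VC [43]
  [7] addr=0x2f blk=11 s=3: L1-HIT | VC [43]
  [8] addr=0x2f blk=11 s=3: L1-HIT | VC [43]
  [9] addr=0x79 blk=30 s=6: MISS | VC [43]
  [10] addr=0xc2 blk=48 s=0: MISS | VC [43, 40]
  [11] addr=0xad blk=43 s=3: VC-HIT | VC [11, 40]
  [12] addr=0x2c blk=11 s=3: VC-HIT | VC [43, 40]
  [13] addr=0xa0 blk=40 s=0: VC-HIT | VC [43, 48]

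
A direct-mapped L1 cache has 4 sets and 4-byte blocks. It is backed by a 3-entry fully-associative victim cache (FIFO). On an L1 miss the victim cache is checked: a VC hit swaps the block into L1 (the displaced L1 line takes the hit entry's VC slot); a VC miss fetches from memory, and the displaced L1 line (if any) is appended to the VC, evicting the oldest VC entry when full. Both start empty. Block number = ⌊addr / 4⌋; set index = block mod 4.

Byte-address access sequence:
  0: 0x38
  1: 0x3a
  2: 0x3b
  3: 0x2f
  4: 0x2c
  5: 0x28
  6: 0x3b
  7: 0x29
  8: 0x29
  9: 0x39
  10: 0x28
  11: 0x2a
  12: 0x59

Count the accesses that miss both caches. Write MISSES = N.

#0 0x38→b14/s2 MISS; vc=[]
#1 0x3a→b14/s2 L1-HIT; vc=[]
#2 0x3b→b14/s2 L1-HIT; vc=[]
#3 0x2f→b11/s3 MISS; vc=[]
#4 0x2c→b11/s3 L1-HIT; vc=[]
#5 0x28→b10/s2 MISS; vc=[14]
#6 0x3b→b14/s2 VC-HIT; vc=[10]
#7 0x29→b10/s2 VC-HIT; vc=[14]
#8 0x29→b10/s2 L1-HIT; vc=[14]
#9 0x39→b14/s2 VC-HIT; vc=[10]
#10 0x28→b10/s2 VC-HIT; vc=[14]
#11 0x2a→b10/s2 L1-HIT; vc=[14]
#12 0x59→b22/s2 MISS; vc=[14,10]

MISSES = 4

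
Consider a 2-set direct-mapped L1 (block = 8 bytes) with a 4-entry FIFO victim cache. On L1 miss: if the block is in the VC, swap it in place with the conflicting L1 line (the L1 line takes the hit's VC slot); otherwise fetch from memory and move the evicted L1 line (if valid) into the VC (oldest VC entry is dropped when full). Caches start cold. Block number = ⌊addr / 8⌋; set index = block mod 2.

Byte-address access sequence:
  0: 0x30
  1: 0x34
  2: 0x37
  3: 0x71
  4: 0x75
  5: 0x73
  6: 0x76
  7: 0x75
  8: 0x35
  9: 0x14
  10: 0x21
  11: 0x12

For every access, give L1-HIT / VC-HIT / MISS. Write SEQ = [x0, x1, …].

#0 0x30→b6/s0 MISS; vc=[]
#1 0x34→b6/s0 L1-HIT; vc=[]
#2 0x37→b6/s0 L1-HIT; vc=[]
#3 0x71→b14/s0 MISS; vc=[6]
#4 0x75→b14/s0 L1-HIT; vc=[6]
#5 0x73→b14/s0 L1-HIT; vc=[6]
#6 0x76→b14/s0 L1-HIT; vc=[6]
#7 0x75→b14/s0 L1-HIT; vc=[6]
#8 0x35→b6/s0 VC-HIT; vc=[14]
#9 0x14→b2/s0 MISS; vc=[14,6]
#10 0x21→b4/s0 MISS; vc=[14,6,2]
#11 0x12→b2/s0 VC-HIT; vc=[14,6,4]

SEQ = [MISS, L1-HIT, L1-HIT, MISS, L1-HIT, L1-HIT, L1-HIT, L1-HIT, VC-HIT, MISS, MISS, VC-HIT]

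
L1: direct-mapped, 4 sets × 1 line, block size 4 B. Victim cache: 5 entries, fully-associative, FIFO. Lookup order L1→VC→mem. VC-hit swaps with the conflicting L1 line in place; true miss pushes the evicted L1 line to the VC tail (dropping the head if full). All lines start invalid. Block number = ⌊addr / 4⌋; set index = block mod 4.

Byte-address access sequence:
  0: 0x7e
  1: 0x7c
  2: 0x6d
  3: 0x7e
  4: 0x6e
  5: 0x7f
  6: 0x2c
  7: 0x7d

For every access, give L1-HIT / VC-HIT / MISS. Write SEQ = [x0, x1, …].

SEQ = [MISS, L1-HIT, MISS, VC-HIT, VC-HIT, VC-HIT, MISS, VC-HIT]

0: 0x7e (blk 31, set 3) → MISS  vc=[]
1: 0x7c (blk 31, set 3) → L1-HIT  vc=[]
2: 0x6d (blk 27, set 3) → MISS  vc=[31]
3: 0x7e (blk 31, set 3) → VC-HIT  vc=[27]
4: 0x6e (blk 27, set 3) → VC-HIT  vc=[31]
5: 0x7f (blk 31, set 3) → VC-HIT  vc=[27]
6: 0x2c (blk 11, set 3) → MISS  vc=[27, 31]
7: 0x7d (blk 31, set 3) → VC-HIT  vc=[27, 11]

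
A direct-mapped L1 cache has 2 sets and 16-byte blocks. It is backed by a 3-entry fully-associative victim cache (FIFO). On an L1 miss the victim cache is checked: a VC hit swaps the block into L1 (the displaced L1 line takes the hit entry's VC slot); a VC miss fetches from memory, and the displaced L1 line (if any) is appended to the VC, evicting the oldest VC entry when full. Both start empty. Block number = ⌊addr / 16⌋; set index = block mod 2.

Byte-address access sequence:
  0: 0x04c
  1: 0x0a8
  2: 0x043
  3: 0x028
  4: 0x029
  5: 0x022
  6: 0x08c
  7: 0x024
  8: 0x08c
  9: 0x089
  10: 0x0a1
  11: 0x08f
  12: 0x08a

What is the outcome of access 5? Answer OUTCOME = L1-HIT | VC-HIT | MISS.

  [0] addr=0x4c blk=4 s=0: MISS | VC []
  [1] addr=0xa8 blk=10 s=0: MISS | VC [4]
  [2] addr=0x43 blk=4 s=0: VC-HIT | VC [10]
  [3] addr=0x28 blk=2 s=0: MISS | VC [10, 4]
  [4] addr=0x29 blk=2 s=0: L1-HIT | VC [10, 4]
  [5] addr=0x22 blk=2 s=0: L1-HIT | VC [10, 4]
  [6] addr=0x8c blk=8 s=0: MISS | VC [10, 4, 2]
  [7] addr=0x24 blk=2 s=0: VC-HIT | VC [10, 4, 8]
  [8] addr=0x8c blk=8 s=0: VC-HIT | VC [10, 4, 2]
  [9] addr=0x89 blk=8 s=0: L1-HIT | VC [10, 4, 2]
  [10] addr=0xa1 blk=10 s=0: VC-HIT | VC [8, 4, 2]
  [11] addr=0x8f blk=8 s=0: VC-HIT | VC [10, 4, 2]
  [12] addr=0x8a blk=8 s=0: L1-HIT | VC [10, 4, 2]

OUTCOME = L1-HIT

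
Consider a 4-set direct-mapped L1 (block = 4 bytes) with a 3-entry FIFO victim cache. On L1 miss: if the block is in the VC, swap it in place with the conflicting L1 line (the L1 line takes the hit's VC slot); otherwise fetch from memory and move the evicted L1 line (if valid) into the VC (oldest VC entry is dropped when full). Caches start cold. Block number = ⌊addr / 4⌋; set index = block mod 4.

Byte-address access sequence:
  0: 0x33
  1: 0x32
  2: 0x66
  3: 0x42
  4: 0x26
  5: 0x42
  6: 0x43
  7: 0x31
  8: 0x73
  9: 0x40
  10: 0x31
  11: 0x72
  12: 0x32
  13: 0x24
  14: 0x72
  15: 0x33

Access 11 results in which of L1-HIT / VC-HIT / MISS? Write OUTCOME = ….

OUTCOME = VC-HIT

#0 0x33→b12/s0 MISS; vc=[]
#1 0x32→b12/s0 L1-HIT; vc=[]
#2 0x66→b25/s1 MISS; vc=[]
#3 0x42→b16/s0 MISS; vc=[12]
#4 0x26→b9/s1 MISS; vc=[12,25]
#5 0x42→b16/s0 L1-HIT; vc=[12,25]
#6 0x43→b16/s0 L1-HIT; vc=[12,25]
#7 0x31→b12/s0 VC-HIT; vc=[16,25]
#8 0x73→b28/s0 MISS; vc=[16,25,12]
#9 0x40→b16/s0 VC-HIT; vc=[28,25,12]
#10 0x31→b12/s0 VC-HIT; vc=[28,25,16]
#11 0x72→b28/s0 VC-HIT; vc=[12,25,16]
#12 0x32→b12/s0 VC-HIT; vc=[28,25,16]
#13 0x24→b9/s1 L1-HIT; vc=[28,25,16]
#14 0x72→b28/s0 VC-HIT; vc=[12,25,16]
#15 0x33→b12/s0 VC-HIT; vc=[28,25,16]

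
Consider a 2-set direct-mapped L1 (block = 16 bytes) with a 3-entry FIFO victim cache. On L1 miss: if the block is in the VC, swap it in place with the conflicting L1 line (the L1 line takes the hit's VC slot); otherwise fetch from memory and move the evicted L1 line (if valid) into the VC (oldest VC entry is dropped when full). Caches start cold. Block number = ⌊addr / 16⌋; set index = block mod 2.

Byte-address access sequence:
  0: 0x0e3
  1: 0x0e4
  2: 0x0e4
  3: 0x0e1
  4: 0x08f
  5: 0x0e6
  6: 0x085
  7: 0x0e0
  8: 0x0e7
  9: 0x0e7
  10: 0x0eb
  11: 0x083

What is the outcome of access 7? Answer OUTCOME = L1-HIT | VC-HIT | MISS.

  [0] addr=0xe3 blk=14 s=0: MISS | VC []
  [1] addr=0xe4 blk=14 s=0: L1-HIT | VC []
  [2] addr=0xe4 blk=14 s=0: L1-HIT | VC []
  [3] addr=0xe1 blk=14 s=0: L1-HIT | VC []
  [4] addr=0x8f blk=8 s=0: MISS | VC [14]
  [5] addr=0xe6 blk=14 s=0: VC-HIT | VC [8]
  [6] addr=0x85 blk=8 s=0: VC-HIT | VC [14]
  [7] addr=0xe0 blk=14 s=0: VC-HIT | VC [8]
  [8] addr=0xe7 blk=14 s=0: L1-HIT | VC [8]
  [9] addr=0xe7 blk=14 s=0: L1-HIT | VC [8]
  [10] addr=0xeb blk=14 s=0: L1-HIT | VC [8]
  [11] addr=0x83 blk=8 s=0: VC-HIT | VC [14]

OUTCOME = VC-HIT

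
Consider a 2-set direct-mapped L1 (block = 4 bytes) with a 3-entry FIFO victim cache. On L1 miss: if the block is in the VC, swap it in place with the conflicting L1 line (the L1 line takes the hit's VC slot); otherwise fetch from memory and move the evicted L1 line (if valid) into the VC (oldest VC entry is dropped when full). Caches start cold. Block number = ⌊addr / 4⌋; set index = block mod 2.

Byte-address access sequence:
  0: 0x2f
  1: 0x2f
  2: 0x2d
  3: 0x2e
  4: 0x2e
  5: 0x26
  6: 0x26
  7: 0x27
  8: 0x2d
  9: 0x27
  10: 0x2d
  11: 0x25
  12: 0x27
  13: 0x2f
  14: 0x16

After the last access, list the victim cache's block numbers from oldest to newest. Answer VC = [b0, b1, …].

#0 0x2f→b11/s1 MISS; vc=[]
#1 0x2f→b11/s1 L1-HIT; vc=[]
#2 0x2d→b11/s1 L1-HIT; vc=[]
#3 0x2e→b11/s1 L1-HIT; vc=[]
#4 0x2e→b11/s1 L1-HIT; vc=[]
#5 0x26→b9/s1 MISS; vc=[11]
#6 0x26→b9/s1 L1-HIT; vc=[11]
#7 0x27→b9/s1 L1-HIT; vc=[11]
#8 0x2d→b11/s1 VC-HIT; vc=[9]
#9 0x27→b9/s1 VC-HIT; vc=[11]
#10 0x2d→b11/s1 VC-HIT; vc=[9]
#11 0x25→b9/s1 VC-HIT; vc=[11]
#12 0x27→b9/s1 L1-HIT; vc=[11]
#13 0x2f→b11/s1 VC-HIT; vc=[9]
#14 0x16→b5/s1 MISS; vc=[9,11]

VC = [9, 11]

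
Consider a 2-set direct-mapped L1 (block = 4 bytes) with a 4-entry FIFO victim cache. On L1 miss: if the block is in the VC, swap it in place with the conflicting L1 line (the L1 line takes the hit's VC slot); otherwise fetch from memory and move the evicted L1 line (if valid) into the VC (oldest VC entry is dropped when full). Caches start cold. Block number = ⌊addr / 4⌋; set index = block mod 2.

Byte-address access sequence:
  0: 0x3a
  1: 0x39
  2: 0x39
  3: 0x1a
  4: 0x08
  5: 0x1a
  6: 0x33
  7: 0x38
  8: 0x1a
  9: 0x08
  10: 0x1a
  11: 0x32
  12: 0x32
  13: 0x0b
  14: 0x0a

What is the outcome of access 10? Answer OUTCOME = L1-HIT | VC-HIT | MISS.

OUTCOME = VC-HIT

0: 0x3a (blk 14, set 0) → MISS  vc=[]
1: 0x39 (blk 14, set 0) → L1-HIT  vc=[]
2: 0x39 (blk 14, set 0) → L1-HIT  vc=[]
3: 0x1a (blk 6, set 0) → MISS  vc=[14]
4: 0x8 (blk 2, set 0) → MISS  vc=[14, 6]
5: 0x1a (blk 6, set 0) → VC-HIT  vc=[14, 2]
6: 0x33 (blk 12, set 0) → MISS  vc=[14, 2, 6]
7: 0x38 (blk 14, set 0) → VC-HIT  vc=[12, 2, 6]
8: 0x1a (blk 6, set 0) → VC-HIT  vc=[12, 2, 14]
9: 0x8 (blk 2, set 0) → VC-HIT  vc=[12, 6, 14]
10: 0x1a (blk 6, set 0) → VC-HIT  vc=[12, 2, 14]
11: 0x32 (blk 12, set 0) → VC-HIT  vc=[6, 2, 14]
12: 0x32 (blk 12, set 0) → L1-HIT  vc=[6, 2, 14]
13: 0xb (blk 2, set 0) → VC-HIT  vc=[6, 12, 14]
14: 0xa (blk 2, set 0) → L1-HIT  vc=[6, 12, 14]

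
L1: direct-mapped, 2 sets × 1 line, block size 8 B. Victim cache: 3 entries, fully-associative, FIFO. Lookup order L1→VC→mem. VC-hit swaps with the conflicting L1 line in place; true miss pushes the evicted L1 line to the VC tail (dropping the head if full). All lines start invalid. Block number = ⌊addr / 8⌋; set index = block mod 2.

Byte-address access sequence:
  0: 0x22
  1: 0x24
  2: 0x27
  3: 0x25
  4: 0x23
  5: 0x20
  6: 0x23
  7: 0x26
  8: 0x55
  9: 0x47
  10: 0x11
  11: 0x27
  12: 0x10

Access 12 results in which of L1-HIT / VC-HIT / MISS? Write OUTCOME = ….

OUTCOME = VC-HIT

#0 0x22→b4/s0 MISS; vc=[]
#1 0x24→b4/s0 L1-HIT; vc=[]
#2 0x27→b4/s0 L1-HIT; vc=[]
#3 0x25→b4/s0 L1-HIT; vc=[]
#4 0x23→b4/s0 L1-HIT; vc=[]
#5 0x20→b4/s0 L1-HIT; vc=[]
#6 0x23→b4/s0 L1-HIT; vc=[]
#7 0x26→b4/s0 L1-HIT; vc=[]
#8 0x55→b10/s0 MISS; vc=[4]
#9 0x47→b8/s0 MISS; vc=[4,10]
#10 0x11→b2/s0 MISS; vc=[4,10,8]
#11 0x27→b4/s0 VC-HIT; vc=[2,10,8]
#12 0x10→b2/s0 VC-HIT; vc=[4,10,8]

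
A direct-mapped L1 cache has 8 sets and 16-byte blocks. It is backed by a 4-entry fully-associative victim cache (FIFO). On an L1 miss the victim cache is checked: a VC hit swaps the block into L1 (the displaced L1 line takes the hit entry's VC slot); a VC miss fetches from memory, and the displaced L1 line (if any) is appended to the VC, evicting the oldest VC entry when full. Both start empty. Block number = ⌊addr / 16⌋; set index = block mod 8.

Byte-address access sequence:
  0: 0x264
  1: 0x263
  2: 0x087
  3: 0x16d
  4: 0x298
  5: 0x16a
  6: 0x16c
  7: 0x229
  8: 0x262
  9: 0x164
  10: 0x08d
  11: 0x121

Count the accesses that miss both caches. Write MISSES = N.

#0 0x264→b38/s6 MISS; vc=[]
#1 0x263→b38/s6 L1-HIT; vc=[]
#2 0x87→b8/s0 MISS; vc=[]
#3 0x16d→b22/s6 MISS; vc=[38]
#4 0x298→b41/s1 MISS; vc=[38]
#5 0x16a→b22/s6 L1-HIT; vc=[38]
#6 0x16c→b22/s6 L1-HIT; vc=[38]
#7 0x229→b34/s2 MISS; vc=[38]
#8 0x262→b38/s6 VC-HIT; vc=[22]
#9 0x164→b22/s6 VC-HIT; vc=[38]
#10 0x8d→b8/s0 L1-HIT; vc=[38]
#11 0x121→b18/s2 MISS; vc=[38,34]

MISSES = 6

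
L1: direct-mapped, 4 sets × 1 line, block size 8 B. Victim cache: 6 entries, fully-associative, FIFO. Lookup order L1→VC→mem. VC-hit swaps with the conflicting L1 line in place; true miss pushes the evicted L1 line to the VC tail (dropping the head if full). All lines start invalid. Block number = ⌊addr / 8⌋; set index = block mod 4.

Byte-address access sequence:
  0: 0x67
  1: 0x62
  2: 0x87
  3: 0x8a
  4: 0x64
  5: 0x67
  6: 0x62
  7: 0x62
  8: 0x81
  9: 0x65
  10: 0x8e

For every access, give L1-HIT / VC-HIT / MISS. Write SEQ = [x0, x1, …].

#0 0x67→b12/s0 MISS; vc=[]
#1 0x62→b12/s0 L1-HIT; vc=[]
#2 0x87→b16/s0 MISS; vc=[12]
#3 0x8a→b17/s1 MISS; vc=[12]
#4 0x64→b12/s0 VC-HIT; vc=[16]
#5 0x67→b12/s0 L1-HIT; vc=[16]
#6 0x62→b12/s0 L1-HIT; vc=[16]
#7 0x62→b12/s0 L1-HIT; vc=[16]
#8 0x81→b16/s0 VC-HIT; vc=[12]
#9 0x65→b12/s0 VC-HIT; vc=[16]
#10 0x8e→b17/s1 L1-HIT; vc=[16]

SEQ = [MISS, L1-HIT, MISS, MISS, VC-HIT, L1-HIT, L1-HIT, L1-HIT, VC-HIT, VC-HIT, L1-HIT]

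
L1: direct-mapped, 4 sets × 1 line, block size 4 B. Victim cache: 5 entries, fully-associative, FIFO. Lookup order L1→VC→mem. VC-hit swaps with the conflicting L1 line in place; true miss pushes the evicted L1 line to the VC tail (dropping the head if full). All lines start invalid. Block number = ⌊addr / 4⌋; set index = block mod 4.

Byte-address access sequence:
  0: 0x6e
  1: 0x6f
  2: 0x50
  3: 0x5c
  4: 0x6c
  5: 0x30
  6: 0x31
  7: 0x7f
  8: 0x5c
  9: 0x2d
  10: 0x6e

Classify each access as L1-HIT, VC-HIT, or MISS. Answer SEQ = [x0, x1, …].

0: 0x6e (blk 27, set 3) → MISS  vc=[]
1: 0x6f (blk 27, set 3) → L1-HIT  vc=[]
2: 0x50 (blk 20, set 0) → MISS  vc=[]
3: 0x5c (blk 23, set 3) → MISS  vc=[27]
4: 0x6c (blk 27, set 3) → VC-HIT  vc=[23]
5: 0x30 (blk 12, set 0) → MISS  vc=[23, 20]
6: 0x31 (blk 12, set 0) → L1-HIT  vc=[23, 20]
7: 0x7f (blk 31, set 3) → MISS  vc=[23, 20, 27]
8: 0x5c (blk 23, set 3) → VC-HIT  vc=[31, 20, 27]
9: 0x2d (blk 11, set 3) → MISS  vc=[31, 20, 27, 23]
10: 0x6e (blk 27, set 3) → VC-HIT  vc=[31, 20, 11, 23]

SEQ = [MISS, L1-HIT, MISS, MISS, VC-HIT, MISS, L1-HIT, MISS, VC-HIT, MISS, VC-HIT]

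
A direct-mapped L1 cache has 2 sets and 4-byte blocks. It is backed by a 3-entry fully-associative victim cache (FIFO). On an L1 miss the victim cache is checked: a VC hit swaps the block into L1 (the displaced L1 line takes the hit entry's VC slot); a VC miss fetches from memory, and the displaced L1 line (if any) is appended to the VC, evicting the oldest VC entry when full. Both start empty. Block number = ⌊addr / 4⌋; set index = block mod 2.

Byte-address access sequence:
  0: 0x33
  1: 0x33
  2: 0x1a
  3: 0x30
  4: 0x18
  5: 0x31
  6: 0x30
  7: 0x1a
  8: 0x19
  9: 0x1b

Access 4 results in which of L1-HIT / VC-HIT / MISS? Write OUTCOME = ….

0: 0x33 (blk 12, set 0) → MISS  vc=[]
1: 0x33 (blk 12, set 0) → L1-HIT  vc=[]
2: 0x1a (blk 6, set 0) → MISS  vc=[12]
3: 0x30 (blk 12, set 0) → VC-HIT  vc=[6]
4: 0x18 (blk 6, set 0) → VC-HIT  vc=[12]
5: 0x31 (blk 12, set 0) → VC-HIT  vc=[6]
6: 0x30 (blk 12, set 0) → L1-HIT  vc=[6]
7: 0x1a (blk 6, set 0) → VC-HIT  vc=[12]
8: 0x19 (blk 6, set 0) → L1-HIT  vc=[12]
9: 0x1b (blk 6, set 0) → L1-HIT  vc=[12]

OUTCOME = VC-HIT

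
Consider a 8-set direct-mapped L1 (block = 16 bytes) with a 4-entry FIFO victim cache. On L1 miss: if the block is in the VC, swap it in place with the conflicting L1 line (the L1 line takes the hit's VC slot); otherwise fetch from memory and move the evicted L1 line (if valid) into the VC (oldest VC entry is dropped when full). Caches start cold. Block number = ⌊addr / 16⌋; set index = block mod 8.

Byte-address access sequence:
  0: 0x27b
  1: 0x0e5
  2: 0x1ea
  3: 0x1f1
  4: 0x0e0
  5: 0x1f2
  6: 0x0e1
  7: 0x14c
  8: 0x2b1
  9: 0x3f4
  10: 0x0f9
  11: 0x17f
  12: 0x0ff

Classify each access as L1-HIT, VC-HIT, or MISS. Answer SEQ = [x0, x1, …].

SEQ = [MISS, MISS, MISS, MISS, VC-HIT, L1-HIT, L1-HIT, MISS, MISS, MISS, MISS, MISS, VC-HIT]

#0 0x27b→b39/s7 MISS; vc=[]
#1 0xe5→b14/s6 MISS; vc=[]
#2 0x1ea→b30/s6 MISS; vc=[14]
#3 0x1f1→b31/s7 MISS; vc=[14,39]
#4 0xe0→b14/s6 VC-HIT; vc=[30,39]
#5 0x1f2→b31/s7 L1-HIT; vc=[30,39]
#6 0xe1→b14/s6 L1-HIT; vc=[30,39]
#7 0x14c→b20/s4 MISS; vc=[30,39]
#8 0x2b1→b43/s3 MISS; vc=[30,39]
#9 0x3f4→b63/s7 MISS; vc=[30,39,31]
#10 0xf9→b15/s7 MISS; vc=[30,39,31,63]
#11 0x17f→b23/s7 MISS; vc=[39,31,63,15]
#12 0xff→b15/s7 VC-HIT; vc=[39,31,63,23]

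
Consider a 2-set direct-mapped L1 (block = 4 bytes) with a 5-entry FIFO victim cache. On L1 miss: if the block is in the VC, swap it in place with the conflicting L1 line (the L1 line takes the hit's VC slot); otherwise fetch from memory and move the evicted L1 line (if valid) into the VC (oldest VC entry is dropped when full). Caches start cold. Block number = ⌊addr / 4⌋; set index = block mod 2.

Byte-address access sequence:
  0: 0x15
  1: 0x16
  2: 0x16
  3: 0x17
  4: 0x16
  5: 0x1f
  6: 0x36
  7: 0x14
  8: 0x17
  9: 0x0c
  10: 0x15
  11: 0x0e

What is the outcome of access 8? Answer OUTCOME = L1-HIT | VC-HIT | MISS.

OUTCOME = L1-HIT

#0 0x15→b5/s1 MISS; vc=[]
#1 0x16→b5/s1 L1-HIT; vc=[]
#2 0x16→b5/s1 L1-HIT; vc=[]
#3 0x17→b5/s1 L1-HIT; vc=[]
#4 0x16→b5/s1 L1-HIT; vc=[]
#5 0x1f→b7/s1 MISS; vc=[5]
#6 0x36→b13/s1 MISS; vc=[5,7]
#7 0x14→b5/s1 VC-HIT; vc=[13,7]
#8 0x17→b5/s1 L1-HIT; vc=[13,7]
#9 0xc→b3/s1 MISS; vc=[13,7,5]
#10 0x15→b5/s1 VC-HIT; vc=[13,7,3]
#11 0xe→b3/s1 VC-HIT; vc=[13,7,5]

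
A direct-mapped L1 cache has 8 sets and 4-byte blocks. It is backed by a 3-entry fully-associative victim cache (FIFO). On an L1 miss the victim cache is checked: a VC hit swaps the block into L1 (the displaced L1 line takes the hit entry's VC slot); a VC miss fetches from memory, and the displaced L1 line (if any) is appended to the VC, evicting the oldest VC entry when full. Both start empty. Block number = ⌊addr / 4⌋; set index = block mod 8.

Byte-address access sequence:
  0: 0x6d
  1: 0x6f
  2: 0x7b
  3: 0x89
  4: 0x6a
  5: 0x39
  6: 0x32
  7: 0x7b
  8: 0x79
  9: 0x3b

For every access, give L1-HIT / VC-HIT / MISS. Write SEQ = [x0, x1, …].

#0 0x6d→b27/s3 MISS; vc=[]
#1 0x6f→b27/s3 L1-HIT; vc=[]
#2 0x7b→b30/s6 MISS; vc=[]
#3 0x89→b34/s2 MISS; vc=[]
#4 0x6a→b26/s2 MISS; vc=[34]
#5 0x39→b14/s6 MISS; vc=[34,30]
#6 0x32→b12/s4 MISS; vc=[34,30]
#7 0x7b→b30/s6 VC-HIT; vc=[34,14]
#8 0x79→b30/s6 L1-HIT; vc=[34,14]
#9 0x3b→b14/s6 VC-HIT; vc=[34,30]

SEQ = [MISS, L1-HIT, MISS, MISS, MISS, MISS, MISS, VC-HIT, L1-HIT, VC-HIT]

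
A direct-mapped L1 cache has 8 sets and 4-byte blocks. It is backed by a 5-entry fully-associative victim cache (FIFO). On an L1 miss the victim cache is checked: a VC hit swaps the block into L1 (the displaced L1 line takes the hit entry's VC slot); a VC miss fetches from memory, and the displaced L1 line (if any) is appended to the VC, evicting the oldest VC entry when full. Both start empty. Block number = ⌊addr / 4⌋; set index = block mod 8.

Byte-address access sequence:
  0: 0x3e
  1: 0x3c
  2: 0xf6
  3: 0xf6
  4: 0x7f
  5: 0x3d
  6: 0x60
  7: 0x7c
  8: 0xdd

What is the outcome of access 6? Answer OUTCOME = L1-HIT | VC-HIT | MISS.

0: 0x3e (blk 15, set 7) → MISS  vc=[]
1: 0x3c (blk 15, set 7) → L1-HIT  vc=[]
2: 0xf6 (blk 61, set 5) → MISS  vc=[]
3: 0xf6 (blk 61, set 5) → L1-HIT  vc=[]
4: 0x7f (blk 31, set 7) → MISS  vc=[15]
5: 0x3d (blk 15, set 7) → VC-HIT  vc=[31]
6: 0x60 (blk 24, set 0) → MISS  vc=[31]
7: 0x7c (blk 31, set 7) → VC-HIT  vc=[15]
8: 0xdd (blk 55, set 7) → MISS  vc=[15, 31]

OUTCOME = MISS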